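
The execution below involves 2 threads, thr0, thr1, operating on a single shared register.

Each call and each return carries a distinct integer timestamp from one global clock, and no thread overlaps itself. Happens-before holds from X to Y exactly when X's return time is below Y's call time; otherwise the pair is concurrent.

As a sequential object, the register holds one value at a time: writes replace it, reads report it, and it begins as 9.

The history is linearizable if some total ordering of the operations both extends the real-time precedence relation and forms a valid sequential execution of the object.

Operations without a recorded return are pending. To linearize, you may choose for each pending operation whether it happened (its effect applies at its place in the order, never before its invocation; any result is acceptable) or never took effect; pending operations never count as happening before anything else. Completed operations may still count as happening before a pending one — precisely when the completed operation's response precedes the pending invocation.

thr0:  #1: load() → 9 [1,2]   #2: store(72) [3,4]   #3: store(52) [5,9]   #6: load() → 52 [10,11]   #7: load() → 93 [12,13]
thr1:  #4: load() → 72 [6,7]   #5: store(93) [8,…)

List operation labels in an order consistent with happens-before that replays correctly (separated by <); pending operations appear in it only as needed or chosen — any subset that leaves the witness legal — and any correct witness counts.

#1 < #2 < #4 < #3 < #6 < #5 < #7

after step 1 (#1 load() → 9): value 9
after step 2 (#2 store(72)): value 72
after step 3 (#4 load() → 72): value 72
after step 4 (#3 store(52)): value 52
after step 5 (#6 load() → 52): value 52
after step 6 (#5 store(93) (pending, included)): value 93
after step 7 (#7 load() → 93): value 93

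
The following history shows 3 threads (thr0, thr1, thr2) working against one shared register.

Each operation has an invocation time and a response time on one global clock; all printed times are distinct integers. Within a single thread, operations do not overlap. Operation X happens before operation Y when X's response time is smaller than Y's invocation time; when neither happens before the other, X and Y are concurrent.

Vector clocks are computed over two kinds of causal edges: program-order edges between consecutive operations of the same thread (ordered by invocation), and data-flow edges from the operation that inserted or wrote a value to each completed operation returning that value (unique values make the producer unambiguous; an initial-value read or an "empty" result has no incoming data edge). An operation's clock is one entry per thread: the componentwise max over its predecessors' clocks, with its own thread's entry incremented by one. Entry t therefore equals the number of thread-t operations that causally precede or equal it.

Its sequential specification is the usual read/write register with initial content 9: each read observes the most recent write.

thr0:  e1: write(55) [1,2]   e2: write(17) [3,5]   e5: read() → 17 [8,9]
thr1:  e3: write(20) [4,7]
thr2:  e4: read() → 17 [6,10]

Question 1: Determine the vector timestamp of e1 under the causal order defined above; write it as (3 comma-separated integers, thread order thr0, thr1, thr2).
Answer: (1, 0, 0)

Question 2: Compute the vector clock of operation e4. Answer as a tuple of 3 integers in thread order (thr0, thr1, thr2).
Answer: (2, 0, 1)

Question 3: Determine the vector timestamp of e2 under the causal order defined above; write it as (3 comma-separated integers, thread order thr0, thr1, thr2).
Answer: (2, 0, 0)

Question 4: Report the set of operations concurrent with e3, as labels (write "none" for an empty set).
Answer: e2, e4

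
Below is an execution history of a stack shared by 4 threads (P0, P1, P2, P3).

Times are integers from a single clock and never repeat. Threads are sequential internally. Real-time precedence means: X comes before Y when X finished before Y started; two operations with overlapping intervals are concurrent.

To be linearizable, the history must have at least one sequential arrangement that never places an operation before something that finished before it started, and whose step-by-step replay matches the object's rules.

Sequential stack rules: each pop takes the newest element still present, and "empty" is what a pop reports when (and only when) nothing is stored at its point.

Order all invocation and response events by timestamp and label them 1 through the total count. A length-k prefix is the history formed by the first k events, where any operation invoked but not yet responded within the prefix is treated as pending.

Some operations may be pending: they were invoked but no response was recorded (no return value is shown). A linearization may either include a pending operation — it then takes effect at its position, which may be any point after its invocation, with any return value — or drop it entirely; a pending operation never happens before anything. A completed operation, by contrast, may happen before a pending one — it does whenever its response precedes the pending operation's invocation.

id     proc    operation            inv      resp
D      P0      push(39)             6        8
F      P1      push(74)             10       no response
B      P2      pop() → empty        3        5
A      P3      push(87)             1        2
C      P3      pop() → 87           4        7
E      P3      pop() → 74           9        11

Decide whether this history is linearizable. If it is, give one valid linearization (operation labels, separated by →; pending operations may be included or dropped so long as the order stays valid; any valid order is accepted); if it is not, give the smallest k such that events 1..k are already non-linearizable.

linearizable — witness: A → C → B → D → F → E

step 1: A push(87) — stack <87>
step 2: C pop() → 87 — stack <>
step 3: B pop() → empty — stack <>
step 4: D push(39) — stack <39>
step 5: F push(74) (pending, included) — stack <39,74>
step 6: E pop() → 74 — stack <39>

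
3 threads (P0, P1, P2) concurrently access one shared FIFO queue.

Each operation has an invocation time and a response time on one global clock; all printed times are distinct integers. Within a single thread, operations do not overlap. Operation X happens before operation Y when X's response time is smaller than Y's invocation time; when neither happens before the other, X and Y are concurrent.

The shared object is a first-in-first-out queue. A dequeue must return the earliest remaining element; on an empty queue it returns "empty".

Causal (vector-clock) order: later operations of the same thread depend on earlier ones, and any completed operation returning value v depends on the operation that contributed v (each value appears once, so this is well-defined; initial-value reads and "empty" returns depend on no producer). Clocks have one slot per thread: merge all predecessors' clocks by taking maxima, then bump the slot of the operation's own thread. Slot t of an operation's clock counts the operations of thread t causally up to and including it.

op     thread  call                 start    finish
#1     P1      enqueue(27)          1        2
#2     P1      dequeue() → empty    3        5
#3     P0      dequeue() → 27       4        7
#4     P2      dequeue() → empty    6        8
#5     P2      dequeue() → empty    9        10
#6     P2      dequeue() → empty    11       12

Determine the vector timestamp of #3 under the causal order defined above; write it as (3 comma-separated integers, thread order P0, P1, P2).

(1, 1, 0)

invoked at 6, #4 has no predecessors; its own P2 bump gives (0, 0, 1)
invoked at 1, #1 has no predecessors; its own P1 bump gives (0, 1, 0)
#5 (invocation 9): componentwise max over VC(#4)=(0, 0, 1), +1 at P2, giving (0, 0, 2)
#2 (invocation 3): componentwise max over VC(#1)=(0, 1, 0), +1 at P1, giving (0, 2, 0)
#3 (invocation 4): componentwise max over VC(#1)=(0, 1, 0), +1 at P0, giving (1, 1, 0)
#6 (invocation 11): componentwise max over VC(#5)=(0, 0, 2), +1 at P2, giving (0, 0, 3)
target: VC(#3) = (1, 1, 0)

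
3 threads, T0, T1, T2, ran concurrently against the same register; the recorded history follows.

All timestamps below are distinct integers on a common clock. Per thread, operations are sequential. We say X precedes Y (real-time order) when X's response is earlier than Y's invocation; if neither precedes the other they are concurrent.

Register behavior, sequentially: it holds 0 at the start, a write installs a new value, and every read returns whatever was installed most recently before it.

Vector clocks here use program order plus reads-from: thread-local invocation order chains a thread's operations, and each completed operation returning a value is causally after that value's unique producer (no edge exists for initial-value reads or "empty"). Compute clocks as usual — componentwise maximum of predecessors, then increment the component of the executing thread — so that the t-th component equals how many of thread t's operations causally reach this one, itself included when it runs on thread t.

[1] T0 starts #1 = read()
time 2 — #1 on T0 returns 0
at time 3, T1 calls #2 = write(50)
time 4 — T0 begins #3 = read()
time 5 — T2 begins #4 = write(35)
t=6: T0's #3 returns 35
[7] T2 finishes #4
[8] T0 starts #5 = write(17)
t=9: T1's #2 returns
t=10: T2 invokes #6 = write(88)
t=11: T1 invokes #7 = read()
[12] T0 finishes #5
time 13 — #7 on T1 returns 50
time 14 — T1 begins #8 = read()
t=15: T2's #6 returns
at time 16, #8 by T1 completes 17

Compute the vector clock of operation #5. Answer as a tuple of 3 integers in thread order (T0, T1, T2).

#4 (invocation 5): nothing precedes it; T2's component alone gives (0, 0, 1)
#2 (invocation 3): nothing precedes it; T1's component alone gives (0, 1, 0)
#1 (invocation 1): nothing precedes it; T0's component alone gives (1, 0, 0)
VC(#6, invoked at 10): max of VC(#4)=(0, 0, 1), then +1 on thread T2 → (0, 0, 2)
VC(#7, invoked at 11): max of VC(#2)=(0, 1, 0), then +1 on thread T1 → (0, 2, 0)
VC(#3, invoked at 4): max of VC(#1)=(1, 0, 0), VC(#4)=(0, 0, 1), then +1 on thread T0 → (2, 0, 1)
VC(#5, invoked at 8): max of VC(#3)=(2, 0, 1), then +1 on thread T0 → (3, 0, 1)
VC(#8, invoked at 14): max of VC(#5)=(3, 0, 1), VC(#7)=(0, 2, 0), then +1 on thread T1 → (3, 3, 1)
target: VC(#5) = (3, 0, 1)

(3, 0, 1)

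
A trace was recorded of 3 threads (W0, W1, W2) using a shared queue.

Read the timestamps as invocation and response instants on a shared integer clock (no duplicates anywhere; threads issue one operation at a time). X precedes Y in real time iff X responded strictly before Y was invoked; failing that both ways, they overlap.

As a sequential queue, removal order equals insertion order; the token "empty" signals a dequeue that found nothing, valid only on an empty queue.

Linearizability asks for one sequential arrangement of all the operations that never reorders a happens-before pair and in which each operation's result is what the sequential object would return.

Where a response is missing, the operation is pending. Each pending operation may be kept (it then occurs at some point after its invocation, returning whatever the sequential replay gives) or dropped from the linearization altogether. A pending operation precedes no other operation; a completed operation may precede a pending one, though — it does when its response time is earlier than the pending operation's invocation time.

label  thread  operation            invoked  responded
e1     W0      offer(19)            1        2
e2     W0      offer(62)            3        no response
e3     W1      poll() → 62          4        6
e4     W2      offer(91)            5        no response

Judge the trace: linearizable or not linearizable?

not linearizable

cut after 5 events: linearizable; cut after 6 events (e3 responds, time 6): not linearizable
the completed operations (2 total) allow one real-time order; the queue replay rejects it
include/drop combinations of the 2 pending operations (e2, e4) were all tried; none helps
one such order, e1, e3 (pending dropped), breaks at step 2 where e3 poll() → 62 is illegal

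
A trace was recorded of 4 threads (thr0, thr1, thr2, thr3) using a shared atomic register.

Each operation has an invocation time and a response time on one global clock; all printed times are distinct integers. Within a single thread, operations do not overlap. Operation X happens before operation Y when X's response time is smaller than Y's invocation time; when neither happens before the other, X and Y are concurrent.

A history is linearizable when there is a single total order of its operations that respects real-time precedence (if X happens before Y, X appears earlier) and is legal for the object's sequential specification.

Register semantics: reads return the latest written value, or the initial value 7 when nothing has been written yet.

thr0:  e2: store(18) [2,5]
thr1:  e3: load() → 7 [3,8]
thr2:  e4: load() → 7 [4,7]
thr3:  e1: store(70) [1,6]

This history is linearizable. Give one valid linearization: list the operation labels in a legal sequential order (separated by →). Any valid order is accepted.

e3 → e4 → e1 → e2

after step 1 (e3 load() → 7): value 7
after step 2 (e4 load() → 7): value 7
after step 3 (e1 store(70)): value 70
after step 4 (e2 store(18)): value 18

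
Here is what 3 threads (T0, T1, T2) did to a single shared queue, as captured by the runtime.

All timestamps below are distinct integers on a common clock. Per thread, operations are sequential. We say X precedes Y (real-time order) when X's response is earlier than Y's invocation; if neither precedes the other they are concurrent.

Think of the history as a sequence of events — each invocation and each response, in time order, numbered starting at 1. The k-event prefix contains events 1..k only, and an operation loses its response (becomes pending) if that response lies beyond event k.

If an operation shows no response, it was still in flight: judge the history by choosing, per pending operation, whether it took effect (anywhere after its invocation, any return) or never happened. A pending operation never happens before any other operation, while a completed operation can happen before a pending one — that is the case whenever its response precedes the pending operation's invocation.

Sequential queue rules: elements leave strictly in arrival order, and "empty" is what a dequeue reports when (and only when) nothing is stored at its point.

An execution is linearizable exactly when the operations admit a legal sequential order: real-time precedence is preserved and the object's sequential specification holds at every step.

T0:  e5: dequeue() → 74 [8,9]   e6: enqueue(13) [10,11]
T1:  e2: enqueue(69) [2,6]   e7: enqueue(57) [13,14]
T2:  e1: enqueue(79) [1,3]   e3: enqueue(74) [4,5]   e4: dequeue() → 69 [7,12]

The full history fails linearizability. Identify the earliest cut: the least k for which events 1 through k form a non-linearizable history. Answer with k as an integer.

12

events 1..11 are linearizable, e.g. via e1, e3, e2, e4, e5, e6:
step 1: e1 enqueue(79) — queue <79>
step 2: e3 enqueue(74) — queue <79,74>
step 3: e2 enqueue(69) — queue <79,74,69>
step 4: e4 dequeue() (pending, included) — queue <74,69>
step 5: e5 dequeue() → 74 — queue <69>
step 6: e6 enqueue(13) — queue <69,13>
with event 12 included (e4 responding at time 12), all real-time-consistent orders fail
for example e1, e2, e3, e4, e5, e6 fails at step 4: e4 dequeue() → 69 is not legal there
for example e1, e2, e3, e5, e4, e6 fails at step 4: e5 dequeue() → 74 is not legal there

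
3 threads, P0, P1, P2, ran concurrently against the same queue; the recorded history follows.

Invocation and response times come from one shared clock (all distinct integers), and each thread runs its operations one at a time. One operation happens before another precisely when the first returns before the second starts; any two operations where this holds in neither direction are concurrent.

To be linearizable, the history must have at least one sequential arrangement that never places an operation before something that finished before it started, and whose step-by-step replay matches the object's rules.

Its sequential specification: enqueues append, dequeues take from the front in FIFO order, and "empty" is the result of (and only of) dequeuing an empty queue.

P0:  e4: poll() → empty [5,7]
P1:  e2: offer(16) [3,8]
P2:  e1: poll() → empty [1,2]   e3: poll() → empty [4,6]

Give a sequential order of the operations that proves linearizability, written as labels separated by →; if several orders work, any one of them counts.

e1 → e3 → e4 → e2

1. e1 poll() → empty, leaving queue <>
2. e3 poll() → empty, leaving queue <>
3. e4 poll() → empty, leaving queue <>
4. e2 offer(16), leaving queue <16>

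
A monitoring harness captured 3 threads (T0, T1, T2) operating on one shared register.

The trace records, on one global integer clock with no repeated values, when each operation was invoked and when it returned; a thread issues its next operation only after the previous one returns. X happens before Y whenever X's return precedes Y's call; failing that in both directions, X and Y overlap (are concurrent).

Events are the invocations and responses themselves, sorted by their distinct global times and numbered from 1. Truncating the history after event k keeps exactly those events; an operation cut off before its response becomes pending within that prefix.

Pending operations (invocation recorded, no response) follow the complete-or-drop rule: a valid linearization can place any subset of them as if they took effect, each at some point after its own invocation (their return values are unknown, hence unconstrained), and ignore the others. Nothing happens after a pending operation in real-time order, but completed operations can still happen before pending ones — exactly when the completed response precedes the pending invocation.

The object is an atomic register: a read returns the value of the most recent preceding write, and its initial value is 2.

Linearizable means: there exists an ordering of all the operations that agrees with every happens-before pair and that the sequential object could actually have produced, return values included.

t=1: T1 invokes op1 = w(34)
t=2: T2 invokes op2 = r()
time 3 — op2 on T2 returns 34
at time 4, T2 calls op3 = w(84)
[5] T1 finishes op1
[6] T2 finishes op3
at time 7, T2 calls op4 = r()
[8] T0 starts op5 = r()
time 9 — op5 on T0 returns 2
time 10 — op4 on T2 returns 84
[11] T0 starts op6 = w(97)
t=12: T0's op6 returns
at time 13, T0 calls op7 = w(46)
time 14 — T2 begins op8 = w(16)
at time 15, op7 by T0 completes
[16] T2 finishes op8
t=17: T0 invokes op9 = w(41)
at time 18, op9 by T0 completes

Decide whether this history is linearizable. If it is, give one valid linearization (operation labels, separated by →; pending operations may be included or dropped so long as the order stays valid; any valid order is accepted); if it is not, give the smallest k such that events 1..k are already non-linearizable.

not linearizable — minimal violating prefix: 9 events

through event 8 a valid linearization exists; event 9 (op5 responding at time 9) ends that
3 orders of the 4 completed register ops respect real time; none is legal
completion choices over the 1 pending operation (op4) were checked; none helps
one such order, op1, op2, op3, op5 (pending dropped), breaks at step 4 where op5 r() → 2 is illegal
one such order, op2, op1, op3, op5 (pending dropped), breaks at step 1 where op2 r() → 34 is illegal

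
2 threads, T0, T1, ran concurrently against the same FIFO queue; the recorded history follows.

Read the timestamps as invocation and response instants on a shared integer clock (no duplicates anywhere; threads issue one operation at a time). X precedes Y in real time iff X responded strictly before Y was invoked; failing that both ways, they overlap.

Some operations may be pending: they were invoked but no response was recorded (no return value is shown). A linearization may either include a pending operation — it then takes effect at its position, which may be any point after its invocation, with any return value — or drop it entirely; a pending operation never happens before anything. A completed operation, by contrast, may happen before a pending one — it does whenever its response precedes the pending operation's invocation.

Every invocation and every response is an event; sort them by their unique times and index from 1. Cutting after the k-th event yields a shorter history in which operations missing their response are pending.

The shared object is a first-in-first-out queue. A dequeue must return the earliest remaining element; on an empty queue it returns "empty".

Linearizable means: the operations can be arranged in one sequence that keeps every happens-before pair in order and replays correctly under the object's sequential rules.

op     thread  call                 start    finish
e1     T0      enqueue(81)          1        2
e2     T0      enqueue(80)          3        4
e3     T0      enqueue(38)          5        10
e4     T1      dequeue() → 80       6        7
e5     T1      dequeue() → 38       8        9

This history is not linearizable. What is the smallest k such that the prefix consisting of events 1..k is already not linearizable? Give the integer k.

7

events 1..6 are linearizable; a witness order is e1, e2:
after step 1 (e1 enqueue(81)): queue <81>
after step 2 (e2 enqueue(80)): queue <81,80>
once event 7 joins (e4's response, time 7), exhaustive search finds no witness
no escape via the 1 pending operation (e3): every completion choice fails
one such order, e1, e2, e4 (pending dropped), breaks at step 3 where e4 dequeue() → 80 is illegal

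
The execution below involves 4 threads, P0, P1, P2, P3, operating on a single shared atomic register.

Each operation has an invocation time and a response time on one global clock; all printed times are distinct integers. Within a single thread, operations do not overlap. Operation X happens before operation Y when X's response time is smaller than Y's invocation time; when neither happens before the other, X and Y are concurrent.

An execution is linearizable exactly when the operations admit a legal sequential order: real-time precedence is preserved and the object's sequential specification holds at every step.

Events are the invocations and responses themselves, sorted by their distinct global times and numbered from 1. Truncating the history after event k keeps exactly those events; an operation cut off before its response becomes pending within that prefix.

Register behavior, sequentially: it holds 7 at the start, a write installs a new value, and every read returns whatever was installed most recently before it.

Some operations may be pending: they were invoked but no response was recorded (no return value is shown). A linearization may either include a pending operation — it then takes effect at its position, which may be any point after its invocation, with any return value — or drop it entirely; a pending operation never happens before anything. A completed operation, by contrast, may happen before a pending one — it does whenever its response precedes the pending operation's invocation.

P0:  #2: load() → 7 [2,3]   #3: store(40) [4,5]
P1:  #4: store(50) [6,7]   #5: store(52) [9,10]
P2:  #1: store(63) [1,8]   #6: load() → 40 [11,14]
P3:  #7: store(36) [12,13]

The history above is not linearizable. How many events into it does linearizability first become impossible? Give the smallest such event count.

14

one valid order for events 1..13 is #2, #1, #3, #4, #5, #6, #7:
1. #2 load() → 7, leaving value 7
2. #1 store(63), leaving value 63
3. #3 store(40), leaving value 40
4. #4 store(50), leaving value 50
5. #5 store(52), leaving value 52
6. #6 load() (pending, included), leaving value 52
7. #7 store(36), leaving value 36
event 14 — #6's response, time 14 — after it, nothing linearizes
sample order #1, #2, #3, #4, #5, #6, #7 stalls at step 2 — #2 load() → 7 has no legal effect
sample order #1, #2, #3, #4, #5, #7, #6 stalls at step 2 — #2 load() → 7 has no legal effect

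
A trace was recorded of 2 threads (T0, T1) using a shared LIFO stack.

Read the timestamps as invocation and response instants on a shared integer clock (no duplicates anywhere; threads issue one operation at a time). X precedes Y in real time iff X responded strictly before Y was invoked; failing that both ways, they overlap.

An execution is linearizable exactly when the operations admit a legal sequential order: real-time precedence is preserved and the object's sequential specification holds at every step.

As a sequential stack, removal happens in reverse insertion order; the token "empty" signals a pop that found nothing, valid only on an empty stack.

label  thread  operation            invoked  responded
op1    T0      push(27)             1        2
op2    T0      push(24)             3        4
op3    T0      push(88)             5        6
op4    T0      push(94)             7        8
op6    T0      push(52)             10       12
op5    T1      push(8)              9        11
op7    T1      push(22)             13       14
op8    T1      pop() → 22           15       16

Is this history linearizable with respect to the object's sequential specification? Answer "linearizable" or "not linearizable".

linearizable

one valid linearization: op1, op2, op3, op4, op5, op6, op7, op8
1. op1 push(27), leaving stack <27>
2. op2 push(24), leaving stack <27,24>
3. op3 push(88), leaving stack <27,24,88>
4. op4 push(94), leaving stack <27,24,88,94>
5. op5 push(8), leaving stack <27,24,88,94,8>
6. op6 push(52), leaving stack <27,24,88,94,8,52>
7. op7 push(22), leaving stack <27,24,88,94,8,52,22>
8. op8 pop() → 22, leaving stack <27,24,88,94,8,52>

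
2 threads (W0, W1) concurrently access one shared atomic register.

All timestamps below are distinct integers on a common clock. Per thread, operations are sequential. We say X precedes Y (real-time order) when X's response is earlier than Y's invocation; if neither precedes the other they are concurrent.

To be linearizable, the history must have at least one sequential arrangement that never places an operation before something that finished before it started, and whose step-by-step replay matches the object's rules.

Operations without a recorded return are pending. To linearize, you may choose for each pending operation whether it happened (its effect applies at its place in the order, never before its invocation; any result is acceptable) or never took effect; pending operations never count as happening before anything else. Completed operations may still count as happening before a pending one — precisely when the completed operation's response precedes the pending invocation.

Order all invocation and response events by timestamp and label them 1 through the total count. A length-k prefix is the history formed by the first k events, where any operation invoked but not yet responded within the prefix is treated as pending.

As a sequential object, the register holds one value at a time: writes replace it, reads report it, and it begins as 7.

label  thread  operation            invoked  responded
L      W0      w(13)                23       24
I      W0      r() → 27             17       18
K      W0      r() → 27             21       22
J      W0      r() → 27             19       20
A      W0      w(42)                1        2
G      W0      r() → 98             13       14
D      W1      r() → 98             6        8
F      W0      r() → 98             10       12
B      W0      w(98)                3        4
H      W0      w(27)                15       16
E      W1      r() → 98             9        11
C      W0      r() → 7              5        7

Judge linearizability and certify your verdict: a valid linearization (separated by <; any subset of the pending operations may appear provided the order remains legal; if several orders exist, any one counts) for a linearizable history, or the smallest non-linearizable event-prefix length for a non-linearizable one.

not linearizable — minimal violating prefix: 7 events

cut after 6 events: linearizable; cut after 7 events (C responds, time 7): not linearizable
a single order respects real time; the 3 completed atomic register operations fail replay along it
no escape via the 1 pending operation (D): every completion choice fails
take A, B, C (pending dropped): step 3 already fails, because C r() → 7 cannot occur there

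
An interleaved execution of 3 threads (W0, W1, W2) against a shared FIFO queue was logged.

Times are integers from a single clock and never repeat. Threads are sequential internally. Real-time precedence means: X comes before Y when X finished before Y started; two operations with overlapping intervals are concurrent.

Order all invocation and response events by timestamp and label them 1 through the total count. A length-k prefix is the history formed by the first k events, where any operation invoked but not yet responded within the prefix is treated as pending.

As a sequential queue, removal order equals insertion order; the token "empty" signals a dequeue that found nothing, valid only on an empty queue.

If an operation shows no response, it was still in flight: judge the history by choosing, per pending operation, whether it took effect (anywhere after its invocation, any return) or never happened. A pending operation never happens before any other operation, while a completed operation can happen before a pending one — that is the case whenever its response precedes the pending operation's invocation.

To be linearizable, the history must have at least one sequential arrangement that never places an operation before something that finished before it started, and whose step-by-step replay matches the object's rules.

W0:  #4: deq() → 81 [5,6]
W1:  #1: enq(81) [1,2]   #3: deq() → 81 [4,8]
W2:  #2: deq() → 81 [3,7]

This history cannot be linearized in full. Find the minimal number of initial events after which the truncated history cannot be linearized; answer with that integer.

7

a valid linearization of events 1..6 exists, for instance #1, #4:
after step 1 (#1 enq(81)): queue <81>
after step 2 (#4 deq() → 81): queue <>
event 7 — #2's response, time 7 — after it, nothing linearizes
include/drop combinations of the 1 pending operation (#3) were all tried; none helps
for example #1, #2, #4 (pending dropped) fails at step 3: #4 deq() → 81 is not legal there
for example #1, #4, #2 (pending dropped) fails at step 3: #2 deq() → 81 is not legal there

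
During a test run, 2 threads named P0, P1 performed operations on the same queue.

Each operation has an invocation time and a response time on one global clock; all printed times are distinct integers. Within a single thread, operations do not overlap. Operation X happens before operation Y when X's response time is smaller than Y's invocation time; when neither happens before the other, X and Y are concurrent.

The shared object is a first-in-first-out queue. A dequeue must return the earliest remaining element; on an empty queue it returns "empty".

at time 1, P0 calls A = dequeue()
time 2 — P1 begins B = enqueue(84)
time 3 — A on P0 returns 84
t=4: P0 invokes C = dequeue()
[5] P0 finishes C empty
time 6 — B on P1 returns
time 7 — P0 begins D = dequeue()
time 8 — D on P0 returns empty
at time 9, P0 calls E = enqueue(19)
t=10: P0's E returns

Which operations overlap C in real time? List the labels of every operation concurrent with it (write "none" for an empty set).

C spans [4,5]; an op avoiding the whole window 4..5 is ordered, any other is concurrent
A [1,3]: before
B [2,6]: concurrent
D [7,8]: after
E [9,10]: after

B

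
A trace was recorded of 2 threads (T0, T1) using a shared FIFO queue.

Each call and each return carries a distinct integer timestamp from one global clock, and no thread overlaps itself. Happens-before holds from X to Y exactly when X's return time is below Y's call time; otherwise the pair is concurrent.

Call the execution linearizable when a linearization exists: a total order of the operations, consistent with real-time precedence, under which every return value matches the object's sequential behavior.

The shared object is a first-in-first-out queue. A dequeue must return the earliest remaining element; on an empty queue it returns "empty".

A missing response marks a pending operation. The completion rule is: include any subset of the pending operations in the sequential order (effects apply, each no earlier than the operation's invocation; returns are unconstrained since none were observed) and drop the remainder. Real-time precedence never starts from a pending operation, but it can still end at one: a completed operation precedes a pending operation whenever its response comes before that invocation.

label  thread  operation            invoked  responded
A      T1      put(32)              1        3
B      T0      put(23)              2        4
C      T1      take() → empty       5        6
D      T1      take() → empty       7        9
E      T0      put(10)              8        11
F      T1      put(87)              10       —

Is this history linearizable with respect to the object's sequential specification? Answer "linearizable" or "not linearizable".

through event 5 a valid linearization exists; event 6 (C responding at time 6) ends that
2 orders of the 3 completed FIFO queue ops respect real time; none is legal
take A, B, C: step 3 already fails, because C take() → empty cannot occur there
take B, A, C: step 3 already fails, because C take() → empty cannot occur there

not linearizable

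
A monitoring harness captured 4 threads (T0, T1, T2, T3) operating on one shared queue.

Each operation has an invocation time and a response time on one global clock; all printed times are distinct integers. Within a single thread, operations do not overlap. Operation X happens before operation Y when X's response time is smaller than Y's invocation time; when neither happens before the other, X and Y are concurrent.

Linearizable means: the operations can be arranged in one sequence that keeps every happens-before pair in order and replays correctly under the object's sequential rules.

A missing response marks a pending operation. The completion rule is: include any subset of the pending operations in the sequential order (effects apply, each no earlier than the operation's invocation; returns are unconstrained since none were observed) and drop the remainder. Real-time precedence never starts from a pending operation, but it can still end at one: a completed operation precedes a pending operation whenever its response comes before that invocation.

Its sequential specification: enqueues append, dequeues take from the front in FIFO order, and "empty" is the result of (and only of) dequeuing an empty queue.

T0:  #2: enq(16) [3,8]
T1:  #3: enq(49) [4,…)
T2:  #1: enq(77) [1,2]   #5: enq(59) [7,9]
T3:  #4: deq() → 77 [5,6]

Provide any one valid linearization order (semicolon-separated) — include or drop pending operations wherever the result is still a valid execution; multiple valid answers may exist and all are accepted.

after step 1 (#1 enq(77)): queue <77>
after step 2 (#2 enq(16)): queue <77,16>
after step 3 (#3 enq(49) (pending, included)): queue <77,16,49>
after step 4 (#4 deq() → 77): queue <16,49>
after step 5 (#5 enq(59)): queue <16,49,59>

#1; #2; #3; #4; #5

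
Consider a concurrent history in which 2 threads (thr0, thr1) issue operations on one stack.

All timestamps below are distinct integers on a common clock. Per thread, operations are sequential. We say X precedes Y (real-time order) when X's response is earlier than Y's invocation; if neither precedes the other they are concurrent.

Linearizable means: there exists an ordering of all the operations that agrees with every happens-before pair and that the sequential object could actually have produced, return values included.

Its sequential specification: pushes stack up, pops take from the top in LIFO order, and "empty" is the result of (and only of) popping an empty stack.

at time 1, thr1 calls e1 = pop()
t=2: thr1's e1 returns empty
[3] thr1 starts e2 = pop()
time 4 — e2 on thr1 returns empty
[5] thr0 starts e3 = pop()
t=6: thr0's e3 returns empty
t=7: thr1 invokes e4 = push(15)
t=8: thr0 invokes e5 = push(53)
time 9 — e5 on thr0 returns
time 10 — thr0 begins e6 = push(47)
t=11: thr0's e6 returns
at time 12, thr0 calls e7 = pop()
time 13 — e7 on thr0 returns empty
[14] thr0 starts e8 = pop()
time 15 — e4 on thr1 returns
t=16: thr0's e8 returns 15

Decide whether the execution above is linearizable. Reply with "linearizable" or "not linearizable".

not linearizable

already the first 13 events (up to e7's response at time 13) admit no linearization; the first 12 still do
the completed operations (6 total) allow one real-time order; the stack replay rejects it
no escape via the 1 pending operation (e4): every completion choice fails
take e1, e2, e3, e5, e6, e7 (pending dropped): step 6 already fails, because e7 pop() → empty cannot occur there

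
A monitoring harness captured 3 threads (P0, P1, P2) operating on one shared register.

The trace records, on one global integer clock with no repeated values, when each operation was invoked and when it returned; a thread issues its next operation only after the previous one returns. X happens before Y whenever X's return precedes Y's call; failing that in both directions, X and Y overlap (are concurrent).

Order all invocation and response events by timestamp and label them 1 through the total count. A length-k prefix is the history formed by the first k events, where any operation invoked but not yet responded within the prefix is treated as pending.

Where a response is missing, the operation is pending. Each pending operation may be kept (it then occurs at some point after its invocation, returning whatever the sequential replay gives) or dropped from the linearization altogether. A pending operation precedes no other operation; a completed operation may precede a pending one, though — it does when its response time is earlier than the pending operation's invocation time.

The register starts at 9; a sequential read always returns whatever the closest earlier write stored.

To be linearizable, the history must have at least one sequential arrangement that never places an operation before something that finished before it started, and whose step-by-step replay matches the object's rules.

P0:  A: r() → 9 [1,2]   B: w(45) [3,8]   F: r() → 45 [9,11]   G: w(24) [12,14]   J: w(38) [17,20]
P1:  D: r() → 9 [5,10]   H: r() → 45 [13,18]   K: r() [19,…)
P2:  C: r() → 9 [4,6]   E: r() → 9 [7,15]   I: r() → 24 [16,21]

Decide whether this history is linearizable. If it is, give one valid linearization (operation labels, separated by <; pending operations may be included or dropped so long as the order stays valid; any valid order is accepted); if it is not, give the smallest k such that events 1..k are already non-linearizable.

step 1: A r() → 9 — value 9
step 2: C r() → 9 — value 9
step 3: D r() → 9 — value 9
step 4: E r() → 9 — value 9
step 5: B w(45) — value 45
step 6: F r() → 45 — value 45
step 7: H r() → 45 — value 45
step 8: G w(24) — value 24
step 9: I r() → 24 — value 24
step 10: J w(38) — value 38

linearizable — witness: A < C < D < E < B < F < H < G < I < J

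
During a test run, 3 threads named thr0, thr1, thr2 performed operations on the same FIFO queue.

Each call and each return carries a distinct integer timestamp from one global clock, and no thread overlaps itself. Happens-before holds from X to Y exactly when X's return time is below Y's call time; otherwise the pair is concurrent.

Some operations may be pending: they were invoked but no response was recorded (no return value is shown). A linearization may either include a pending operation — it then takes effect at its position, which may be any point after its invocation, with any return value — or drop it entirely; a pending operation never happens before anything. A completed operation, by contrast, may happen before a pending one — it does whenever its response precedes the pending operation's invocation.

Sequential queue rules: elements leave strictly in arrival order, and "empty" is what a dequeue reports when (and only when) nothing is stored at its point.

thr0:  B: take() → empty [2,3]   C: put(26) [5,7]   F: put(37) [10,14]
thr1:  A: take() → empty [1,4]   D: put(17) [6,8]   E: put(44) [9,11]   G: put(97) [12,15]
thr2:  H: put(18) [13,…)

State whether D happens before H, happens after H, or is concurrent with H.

before

D spans [6,8], H spans [13,…)
resp(D)=8 < inv(H)=13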